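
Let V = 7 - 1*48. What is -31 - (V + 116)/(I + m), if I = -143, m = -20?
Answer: -4978/163 ≈ -30.540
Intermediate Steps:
V = -41 (V = 7 - 48 = -41)
-31 - (V + 116)/(I + m) = -31 - (-41 + 116)/(-143 - 20) = -31 - 75/(-163) = -31 - 75*(-1)/163 = -31 - 1*(-75/163) = -31 + 75/163 = -4978/163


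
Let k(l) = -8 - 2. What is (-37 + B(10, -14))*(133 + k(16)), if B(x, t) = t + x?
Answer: -5043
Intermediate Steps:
k(l) = -10
(-37 + B(10, -14))*(133 + k(16)) = (-37 + (-14 + 10))*(133 - 10) = (-37 - 4)*123 = -41*123 = -5043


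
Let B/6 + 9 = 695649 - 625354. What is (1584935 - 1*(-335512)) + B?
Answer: 2342163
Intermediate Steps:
B = 421716 (B = -54 + 6*(695649 - 625354) = -54 + 6*70295 = -54 + 421770 = 421716)
(1584935 - 1*(-335512)) + B = (1584935 - 1*(-335512)) + 421716 = (1584935 + 335512) + 421716 = 1920447 + 421716 = 2342163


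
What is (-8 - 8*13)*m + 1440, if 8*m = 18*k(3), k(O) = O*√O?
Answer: 1440 - 756*√3 ≈ 130.57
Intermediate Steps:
k(O) = O^(3/2)
m = 27*√3/4 (m = (18*3^(3/2))/8 = (18*(3*√3))/8 = (54*√3)/8 = 27*√3/4 ≈ 11.691)
(-8 - 8*13)*m + 1440 = (-8 - 8*13)*(27*√3/4) + 1440 = (-8 - 104)*(27*√3/4) + 1440 = -756*√3 + 1440 = 1440 - 756*√3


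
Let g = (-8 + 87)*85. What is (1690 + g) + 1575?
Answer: 9980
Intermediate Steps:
g = 6715 (g = 79*85 = 6715)
(1690 + g) + 1575 = (1690 + 6715) + 1575 = 8405 + 1575 = 9980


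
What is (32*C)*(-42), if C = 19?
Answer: -25536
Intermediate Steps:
(32*C)*(-42) = (32*19)*(-42) = 608*(-42) = -25536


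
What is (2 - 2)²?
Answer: 0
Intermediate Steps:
(2 - 2)² = 0² = 0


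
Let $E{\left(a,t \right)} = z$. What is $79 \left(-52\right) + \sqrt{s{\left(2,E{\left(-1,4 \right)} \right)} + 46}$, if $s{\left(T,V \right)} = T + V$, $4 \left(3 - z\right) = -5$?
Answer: $-4108 + \frac{\sqrt{209}}{2} \approx -4100.8$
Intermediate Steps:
$z = \frac{17}{4}$ ($z = 3 - - \frac{5}{4} = 3 + \frac{5}{4} = \frac{17}{4} \approx 4.25$)
$E{\left(a,t \right)} = \frac{17}{4}$
$79 \left(-52\right) + \sqrt{s{\left(2,E{\left(-1,4 \right)} \right)} + 46} = 79 \left(-52\right) + \sqrt{\left(2 + \frac{17}{4}\right) + 46} = -4108 + \sqrt{\frac{25}{4} + 46} = -4108 + \sqrt{\frac{209}{4}} = -4108 + \frac{\sqrt{209}}{2}$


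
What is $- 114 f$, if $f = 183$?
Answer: $-20862$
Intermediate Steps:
$- 114 f = \left(-114\right) 183 = -20862$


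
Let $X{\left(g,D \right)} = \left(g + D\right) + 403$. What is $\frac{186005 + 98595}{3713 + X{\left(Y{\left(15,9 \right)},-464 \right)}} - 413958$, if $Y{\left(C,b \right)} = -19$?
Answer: $- \frac{1503624814}{3633} \approx -4.1388 \cdot 10^{5}$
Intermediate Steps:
$X{\left(g,D \right)} = 403 + D + g$ ($X{\left(g,D \right)} = \left(D + g\right) + 403 = 403 + D + g$)
$\frac{186005 + 98595}{3713 + X{\left(Y{\left(15,9 \right)},-464 \right)}} - 413958 = \frac{186005 + 98595}{3713 - 80} - 413958 = \frac{284600}{3713 - 80} - 413958 = \frac{284600}{3633} - 413958 = - \frac{1503624814}{3633}$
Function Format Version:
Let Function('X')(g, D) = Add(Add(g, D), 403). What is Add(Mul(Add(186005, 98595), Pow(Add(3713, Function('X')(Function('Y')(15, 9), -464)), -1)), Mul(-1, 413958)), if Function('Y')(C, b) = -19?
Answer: Rational(-1503624814, 3633) ≈ -4.1388e+5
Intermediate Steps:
Function('X')(g, D) = Add(403, D, g) (Function('X')(g, D) = Add(Add(D, g), 403) = Add(403, D, g))
Add(Mul(Add(186005, 98595), Pow(Add(3713, Function('X')(Function('Y')(15, 9), -464)), -1)), Mul(-1, 413958)) = Add(Mul(Add(186005, 98595), Pow(Add(3713, Add(403, -464, -19)), -1)), Mul(-1, 413958)) = Add(Mul(284600, Pow(Add(3713, -80), -1)), -413958) = Add(Mul(284600, Pow(3633, -1)), -413958) = Add(Mul(284600, Rational(1, 3633)), -413958) = Add(Rational(284600, 3633), -413958) = Rational(-1503624814, 3633)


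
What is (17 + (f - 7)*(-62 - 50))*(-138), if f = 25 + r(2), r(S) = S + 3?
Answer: 353142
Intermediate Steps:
r(S) = 3 + S
f = 30 (f = 25 + (3 + 2) = 25 + 5 = 30)
(17 + (f - 7)*(-62 - 50))*(-138) = (17 + (30 - 7)*(-62 - 50))*(-138) = (17 + 23*(-112))*(-138) = (17 - 2576)*(-138) = -2559*(-138) = 353142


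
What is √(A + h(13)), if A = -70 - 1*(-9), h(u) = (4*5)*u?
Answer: √199 ≈ 14.107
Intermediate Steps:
h(u) = 20*u
A = -61 (A = -70 + 9 = -61)
√(A + h(13)) = √(-61 + 20*13) = √(-61 + 260) = √199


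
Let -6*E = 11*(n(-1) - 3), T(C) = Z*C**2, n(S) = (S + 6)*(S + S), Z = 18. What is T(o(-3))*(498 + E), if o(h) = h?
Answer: 84537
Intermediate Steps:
n(S) = 2*S*(6 + S) (n(S) = (6 + S)*(2*S) = 2*S*(6 + S))
T(C) = 18*C**2
E = 143/6 (E = -11*(2*(-1)*(6 - 1) - 3)/6 = -11*(2*(-1)*5 - 3)/6 = -11*(-10 - 3)/6 = -11*(-13)/6 = -1/6*(-143) = 143/6 ≈ 23.833)
T(o(-3))*(498 + E) = (18*(-3)**2)*(498 + 143/6) = (18*9)*(3131/6) = 162*(3131/6) = 84537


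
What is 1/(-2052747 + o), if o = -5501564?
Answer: -1/7554311 ≈ -1.3237e-7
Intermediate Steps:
1/(-2052747 + o) = 1/(-2052747 - 5501564) = 1/(-7554311) = -1/7554311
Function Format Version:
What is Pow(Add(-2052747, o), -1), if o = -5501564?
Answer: Rational(-1, 7554311) ≈ -1.3237e-7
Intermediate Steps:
Pow(Add(-2052747, o), -1) = Pow(Add(-2052747, -5501564), -1) = Pow(-7554311, -1) = Rational(-1, 7554311)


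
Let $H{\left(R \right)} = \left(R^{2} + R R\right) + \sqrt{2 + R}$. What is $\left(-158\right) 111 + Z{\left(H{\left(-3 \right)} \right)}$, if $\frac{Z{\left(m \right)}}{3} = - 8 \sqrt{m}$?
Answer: $-17538 - 24 \sqrt{18 + i} \approx -17640.0 - 2.8273 i$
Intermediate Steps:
$H{\left(R \right)} = \sqrt{2 + R} + 2 R^{2}$ ($H{\left(R \right)} = \left(R^{2} + R^{2}\right) + \sqrt{2 + R} = 2 R^{2} + \sqrt{2 + R} = \sqrt{2 + R} + 2 R^{2}$)
$Z{\left(m \right)} = - 24 \sqrt{m}$ ($Z{\left(m \right)} = 3 \left(- 8 \sqrt{m}\right) = - 24 \sqrt{m}$)
$\left(-158\right) 111 + Z{\left(H{\left(-3 \right)} \right)} = \left(-158\right) 111 - 24 \sqrt{\sqrt{2 - 3} + 2 \left(-3\right)^{2}} = -17538 - 24 \sqrt{\sqrt{-1} + 2 \cdot 9} = -17538 - 24 \sqrt{i + 18} = -17538 - 24 \sqrt{18 + i}$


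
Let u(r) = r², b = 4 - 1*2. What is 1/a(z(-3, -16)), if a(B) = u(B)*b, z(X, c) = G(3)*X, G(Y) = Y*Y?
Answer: 1/1458 ≈ 0.00068587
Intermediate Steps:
G(Y) = Y²
b = 2 (b = 4 - 2 = 2)
z(X, c) = 9*X (z(X, c) = 3²*X = 9*X)
a(B) = 2*B² (a(B) = B²*2 = 2*B²)
1/a(z(-3, -16)) = 1/(2*(9*(-3))²) = 1/(2*(-27)²) = 1/(2*729) = 1/1458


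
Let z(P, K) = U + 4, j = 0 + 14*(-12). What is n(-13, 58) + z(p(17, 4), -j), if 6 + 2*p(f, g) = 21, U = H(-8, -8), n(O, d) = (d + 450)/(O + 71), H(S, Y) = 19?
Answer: 921/29 ≈ 31.759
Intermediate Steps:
n(O, d) = (450 + d)/(71 + O)
U = 19
p(f, g) = 15/2 (p(f, g) = -3 + (1/2)*21 = -3 + 21/2 = 15/2)
j = -168 (j = 0 - 168 = -168)
z(P, K) = 23 (z(P, K) = 19 + 4 = 23)
n(-13, 58) + z(p(17, 4), -j) = (450 + 58)/(71 - 13) + 23 = 508/58 + 23 = (1/58)*508 + 23 = 254/29 + 23 = 921/29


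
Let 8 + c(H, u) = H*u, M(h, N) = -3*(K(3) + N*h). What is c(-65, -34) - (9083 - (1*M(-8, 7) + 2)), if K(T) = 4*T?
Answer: -6747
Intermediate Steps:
M(h, N) = -36 - 3*N*h (M(h, N) = -3*(4*3 + N*h) = -3*(12 + N*h) = -36 - 3*N*h)
c(H, u) = -8 + H*u
c(-65, -34) - (9083 - (1*M(-8, 7) + 2)) = (-8 - 65*(-34)) - (9083 - (1*(-36 - 3*7*(-8)) + 2)) = (-8 + 2210) - (9083 - (1*(-36 + 168) + 2)) = 2202 - (9083 - (1*132 + 2)) = 2202 - (9083 - (132 + 2)) = 2202 - (9083 - 1*134) = 2202 - (9083 - 134) = 2202 - 1*8949 = 2202 - 8949 = -6747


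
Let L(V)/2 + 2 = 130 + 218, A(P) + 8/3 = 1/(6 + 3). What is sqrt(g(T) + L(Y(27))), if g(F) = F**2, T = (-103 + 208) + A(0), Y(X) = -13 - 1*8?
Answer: 2*sqrt(226534)/9 ≈ 105.77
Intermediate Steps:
A(P) = -23/9 (A(P) = -8/3 + 1/(6 + 3) = -8/3 + 1/9 = -23/9)
Y(X) = -21 (Y(X) = -13 - 8 = -21)
T = 922/9 (T = (-103 + 208) - 23/9 = 105 - 23/9 = 922/9 ≈ 102.44)
L(V) = 692 (L(V) = -4 + 2*(130 + 218) = -4 + 2*348 = -4 + 696 = 692)
sqrt(g(T) + L(Y(27))) = sqrt((922/9)**2 + 692) = sqrt(850084/81 + 692) = sqrt(906136/81) = 2*sqrt(226534)/9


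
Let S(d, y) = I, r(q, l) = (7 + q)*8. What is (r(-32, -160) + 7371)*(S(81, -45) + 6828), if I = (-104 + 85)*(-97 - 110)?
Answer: 77167131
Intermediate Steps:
r(q, l) = 56 + 8*q
I = 3933 (I = -19*(-207) = 3933)
S(d, y) = 3933
(r(-32, -160) + 7371)*(S(81, -45) + 6828) = ((56 + 8*(-32)) + 7371)*(3933 + 6828) = ((56 - 256) + 7371)*10761 = (-200 + 7371)*10761 = 7171*10761 = 77167131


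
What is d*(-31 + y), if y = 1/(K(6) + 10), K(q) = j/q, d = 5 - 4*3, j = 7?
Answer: 14497/67 ≈ 216.37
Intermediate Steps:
d = -7 (d = 5 - 12 = -7)
K(q) = 7/q
y = 6/67 (y = 1/(7/6 + 10) = 1/(67/6) = 6/67 ≈ 0.089552)
d*(-31 + y) = -7*(-31 + 6/67) = -7*(-2071/67) = 14497/67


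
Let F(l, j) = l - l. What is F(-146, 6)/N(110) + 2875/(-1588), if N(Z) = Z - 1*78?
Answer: -2875/1588 ≈ -1.8105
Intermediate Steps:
F(l, j) = 0
N(Z) = -78 + Z (N(Z) = Z - 78 = -78 + Z)
F(-146, 6)/N(110) + 2875/(-1588) = 0/(-78 + 110) + 2875/(-1588) = 0/32 + 2875*(-1/1588) = 0*(1/32) - 2875/1588 = 0 - 2875/1588 = -2875/1588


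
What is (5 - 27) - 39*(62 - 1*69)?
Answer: 251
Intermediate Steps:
(5 - 27) - 39*(62 - 1*69) = -22 - 39*(62 - 69) = -22 - 39*(-7) = -22 + 273 = 251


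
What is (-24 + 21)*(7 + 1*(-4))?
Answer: -9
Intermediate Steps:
(-24 + 21)*(7 + 1*(-4)) = -3*(7 - 4) = -3*3 = -9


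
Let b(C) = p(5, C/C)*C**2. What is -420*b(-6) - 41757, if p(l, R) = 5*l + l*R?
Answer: -495357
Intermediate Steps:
p(l, R) = 5*l + R*l
b(C) = 30*C**2 (b(C) = (5*(5 + C/C))*C**2 = (5*(5 + 1))*C**2 = (5*6)*C**2 = 30*C**2)
-420*b(-6) - 41757 = -12600*(-6)**2 - 41757 = -12600*36 - 41757 = -420*1080 - 41757 = -453600 - 41757 = -495357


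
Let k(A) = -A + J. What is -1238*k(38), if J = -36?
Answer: 91612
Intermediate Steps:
k(A) = -36 - A (k(A) = -A - 36 = -36 - A)
-1238*k(38) = -1238*(-36 - 1*38) = -1238*(-36 - 38) = -1238*(-74) = 91612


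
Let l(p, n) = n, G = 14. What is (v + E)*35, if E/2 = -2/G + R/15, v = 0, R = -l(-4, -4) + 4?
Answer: 82/3 ≈ 27.333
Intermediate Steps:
R = 8 (R = -1*(-4) + 4 = 4 + 4 = 8)
E = 82/105 (E = 2*(-2/14 + 8/15) = 2*(-2*1/14 + 8*(1/15)) = 2*(-1/7 + 8/15) = 2*(41/105) = 82/105 ≈ 0.78095)
(v + E)*35 = (0 + 82/105)*35 = (82/105)*35 = 82/3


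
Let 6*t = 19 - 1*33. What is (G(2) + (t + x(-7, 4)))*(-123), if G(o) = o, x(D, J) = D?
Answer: 902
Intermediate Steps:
t = -7/3 (t = (19 - 1*33)/6 = (19 - 33)/6 = (1/6)*(-14) = -7/3 ≈ -2.3333)
(G(2) + (t + x(-7, 4)))*(-123) = (2 + (-7/3 - 7))*(-123) = (2 - 28/3)*(-123) = -22/3*(-123) = 902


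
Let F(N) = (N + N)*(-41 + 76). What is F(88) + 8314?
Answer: 14474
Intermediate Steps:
F(N) = 70*N (F(N) = (2*N)*35 = 70*N)
F(88) + 8314 = 70*88 + 8314 = 6160 + 8314 = 14474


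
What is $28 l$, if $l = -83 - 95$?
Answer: $-4984$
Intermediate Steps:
$l = -178$ ($l = -83 - 95 = -178$)
$28 l = 28 \left(-178\right) = -4984$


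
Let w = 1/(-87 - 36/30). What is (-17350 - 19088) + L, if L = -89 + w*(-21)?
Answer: -767062/21 ≈ -36527.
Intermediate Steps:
w = -5/441 (w = 1/(-87 - 36*1/30) = 1/(-87 - 6/5) = 1/(-441/5) = -5/441 ≈ -0.011338)
L = -1864/21 (L = -89 - 5/441*(-21) = -89 + 5/21 = -1864/21 ≈ -88.762)
(-17350 - 19088) + L = (-17350 - 19088) - 1864/21 = -36438 - 1864/21 = -767062/21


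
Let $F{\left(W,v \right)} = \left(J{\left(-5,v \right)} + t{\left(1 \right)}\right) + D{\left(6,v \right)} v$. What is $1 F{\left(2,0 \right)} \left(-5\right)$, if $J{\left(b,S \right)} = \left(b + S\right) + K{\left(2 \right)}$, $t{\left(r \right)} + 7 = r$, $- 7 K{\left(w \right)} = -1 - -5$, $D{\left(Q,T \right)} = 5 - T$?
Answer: $\frac{405}{7} \approx 57.857$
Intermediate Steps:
$K{\left(w \right)} = - \frac{4}{7}$ ($K{\left(w \right)} = - \frac{-1 - -5}{7} = - \frac{-1 + 5}{7} = \left(- \frac{1}{7}\right) 4 = - \frac{4}{7}$)
$t{\left(r \right)} = -7 + r$
$J{\left(b,S \right)} = - \frac{4}{7} + S + b$ ($J{\left(b,S \right)} = \left(b + S\right) - \frac{4}{7} = \left(S + b\right) - \frac{4}{7} = - \frac{4}{7} + S + b$)
$F{\left(W,v \right)} = - \frac{81}{7} + v + v \left(5 - v\right)$ ($F{\left(W,v \right)} = \left(\left(- \frac{4}{7} + v - 5\right) + \left(-7 + 1\right)\right) + \left(5 - v\right) v = \left(\left(- \frac{39}{7} + v\right) - 6\right) + v \left(5 - v\right) = \left(- \frac{81}{7} + v\right) + v \left(5 - v\right) = - \frac{81}{7} + v + v \left(5 - v\right)$)
$1 F{\left(2,0 \right)} \left(-5\right) = 1 \left(- \frac{81}{7} - 0^{2} + 6 \cdot 0\right) \left(-5\right) = 1 \left(- \frac{81}{7} - 0 + 0\right) \left(-5\right) = 1 \left(- \frac{81}{7} + 0 + 0\right) \left(-5\right) = 1 \left(- \frac{81}{7}\right) \left(-5\right) = \left(- \frac{81}{7}\right) \left(-5\right) = \frac{405}{7}$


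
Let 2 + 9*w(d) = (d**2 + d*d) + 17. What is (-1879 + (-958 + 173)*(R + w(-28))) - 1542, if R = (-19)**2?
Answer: -3823909/9 ≈ -4.2488e+5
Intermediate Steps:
R = 361
w(d) = 5/3 + 2*d**2/9 (w(d) = -2/9 + ((d**2 + d*d) + 17)/9 = -2/9 + ((d**2 + d**2) + 17)/9 = -2/9 + (2*d**2 + 17)/9 = -2/9 + (17 + 2*d**2)/9 = -2/9 + (17/9 + 2*d**2/9) = 5/3 + 2*d**2/9)
(-1879 + (-958 + 173)*(R + w(-28))) - 1542 = (-1879 + (-958 + 173)*(361 + (5/3 + (2/9)*(-28)**2))) - 1542 = (-1879 - 785*(361 + (5/3 + (2/9)*784))) - 1542 = (-1879 - 785*(361 + (5/3 + 1568/9))) - 1542 = (-1879 - 785*(361 + 1583/9)) - 1542 = (-1879 - 785*4832/9) - 1542 = (-1879 - 3793120/9) - 1542 = -3810031/9 - 1542 = -3823909/9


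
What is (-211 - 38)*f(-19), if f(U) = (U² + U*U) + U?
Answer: -175047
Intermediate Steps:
f(U) = U + 2*U² (f(U) = (U² + U²) + U = 2*U² + U = U + 2*U²)
(-211 - 38)*f(-19) = (-211 - 38)*(-19*(1 + 2*(-19))) = -(-4731)*(1 - 38) = -(-4731)*(-37) = -249*703 = -175047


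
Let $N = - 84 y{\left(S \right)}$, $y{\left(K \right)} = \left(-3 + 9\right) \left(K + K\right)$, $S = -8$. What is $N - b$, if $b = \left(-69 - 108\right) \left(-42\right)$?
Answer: $630$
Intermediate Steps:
$y{\left(K \right)} = 12 K$ ($y{\left(K \right)} = 6 \cdot 2 K = 12 K$)
$N = 8064$ ($N = - 84 \cdot 12 \left(-8\right) = \left(-84\right) \left(-96\right) = 8064$)
$b = 7434$ ($b = \left(-177\right) \left(-42\right) = 7434$)
$N - b = 8064 - 7434 = 630$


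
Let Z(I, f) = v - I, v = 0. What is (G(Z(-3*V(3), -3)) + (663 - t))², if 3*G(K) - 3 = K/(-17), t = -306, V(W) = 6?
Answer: 271722256/289 ≈ 9.4022e+5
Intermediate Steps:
Z(I, f) = -I (Z(I, f) = 0 - I = -I)
G(K) = 1 - K/51 (G(K) = 1 + (K/(-17))/3 = 1 + (K*(-1/17))/3 = 1 + (-K/17)/3 = 1 - K/51)
(G(Z(-3*V(3), -3)) + (663 - t))² = ((1 - (-1)*(-3*6)/51) + (663 - 1*(-306)))² = ((1 - (-1)*(-18)/51) + (663 + 306))² = ((1 - 1/51*18) + 969)² = ((1 - 6/17) + 969)² = (11/17 + 969)² = (16484/17)² = 271722256/289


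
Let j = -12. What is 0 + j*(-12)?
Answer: 144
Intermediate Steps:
0 + j*(-12) = 0 - 12*(-12) = 0 + 144 = 144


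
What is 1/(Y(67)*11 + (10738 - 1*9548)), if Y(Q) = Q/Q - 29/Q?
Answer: 67/80148 ≈ 0.00083595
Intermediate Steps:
Y(Q) = 1 - 29/Q
1/(Y(67)*11 + (10738 - 1*9548)) = 1/(((-29 + 67)/67)*11 + (10738 - 1*9548)) = 1/(((1/67)*38)*11 + (10738 - 9548)) = 1/((38/67)*11 + 1190) = 1/(418/67 + 1190) = 1/(80148/67) = 67/80148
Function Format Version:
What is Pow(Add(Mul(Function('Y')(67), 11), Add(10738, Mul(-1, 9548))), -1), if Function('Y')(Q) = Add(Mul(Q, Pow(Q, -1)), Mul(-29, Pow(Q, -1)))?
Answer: Rational(67, 80148) ≈ 0.00083595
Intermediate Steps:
Function('Y')(Q) = Add(1, Mul(-29, Pow(Q, -1)))
Pow(Add(Mul(Function('Y')(67), 11), Add(10738, Mul(-1, 9548))), -1) = Pow(Add(Mul(Mul(Pow(67, -1), Add(-29, 67)), 11), Add(10738, Mul(-1, 9548))), -1) = Pow(Add(Mul(Mul(Rational(1, 67), 38), 11), Add(10738, -9548)), -1) = Pow(Add(Mul(Rational(38, 67), 11), 1190), -1) = Pow(Add(Rational(418, 67), 1190), -1) = Pow(Rational(80148, 67), -1) = Rational(67, 80148)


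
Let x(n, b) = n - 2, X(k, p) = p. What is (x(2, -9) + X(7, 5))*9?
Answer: 45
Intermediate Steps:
x(n, b) = -2 + n
(x(2, -9) + X(7, 5))*9 = ((-2 + 2) + 5)*9 = (0 + 5)*9 = 5*9 = 45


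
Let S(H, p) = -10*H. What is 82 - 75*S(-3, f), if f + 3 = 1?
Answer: -2168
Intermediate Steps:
f = -2 (f = -3 + 1 = -2)
82 - 75*S(-3, f) = 82 - (-750)*(-3) = 82 - 75*30 = 82 - 2250 = -2168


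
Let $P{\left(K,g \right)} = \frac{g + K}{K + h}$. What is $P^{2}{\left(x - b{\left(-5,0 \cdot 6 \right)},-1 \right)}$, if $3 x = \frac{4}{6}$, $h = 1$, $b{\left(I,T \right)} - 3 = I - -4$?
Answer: $\frac{625}{49} \approx 12.755$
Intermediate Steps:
$b{\left(I,T \right)} = 7 + I$ ($b{\left(I,T \right)} = 3 + \left(I - -4\right) = 3 + \left(I + 4\right) = 3 + \left(4 + I\right) = 7 + I$)
$x = \frac{2}{9}$ ($x = \frac{4 \cdot \frac{1}{6}}{3} = \frac{1}{3} \cdot \frac{2}{3} = \frac{2}{9} \approx 0.22222$)
$P{\left(K,g \right)} = \frac{K + g}{1 + K}$ ($P{\left(K,g \right)} = \frac{g + K}{K + 1} = \frac{K + g}{1 + K}$)
$P^{2}{\left(x - b{\left(-5,0 \cdot 6 \right)},-1 \right)} = \left(\frac{\left(\frac{2}{9} - \left(7 - 5\right)\right) - 1}{1 + \left(\frac{2}{9} - \left(7 - 5\right)\right)}\right)^{2} = \left(\frac{\left(\frac{2}{9} - 2\right) - 1}{1 + \left(\frac{2}{9} - 2\right)}\right)^{2} = \left(\frac{- \frac{16}{9} - 1}{1 - \frac{16}{9}}\right)^{2} = \left(\frac{1}{- \frac{7}{9}} \left(- \frac{25}{9}\right)\right)^{2} = \left(\left(- \frac{9}{7}\right) \left(- \frac{25}{9}\right)\right)^{2} = \left(\frac{25}{7}\right)^{2} = \frac{625}{49}$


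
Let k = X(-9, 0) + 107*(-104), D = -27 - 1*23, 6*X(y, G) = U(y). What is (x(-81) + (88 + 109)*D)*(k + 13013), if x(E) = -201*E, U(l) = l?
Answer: 24225577/2 ≈ 1.2113e+7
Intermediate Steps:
X(y, G) = y/6
D = -50 (D = -27 - 23 = -50)
k = -22259/2 (k = (⅙)*(-9) + 107*(-104) = -3/2 - 11128 = -22259/2 ≈ -11130.)
(x(-81) + (88 + 109)*D)*(k + 13013) = (-201*(-81) + (88 + 109)*(-50))*(-22259/2 + 13013) = (16281 + 197*(-50))*(3767/2) = (16281 - 9850)*(3767/2) = 6431*(3767/2) = 24225577/2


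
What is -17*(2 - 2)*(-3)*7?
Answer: 0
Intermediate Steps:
-17*(2 - 2)*(-3)*7 = -0*(-3)*7 = -17*0*7 = 0*7 = 0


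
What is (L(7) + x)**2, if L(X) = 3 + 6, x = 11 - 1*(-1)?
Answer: 441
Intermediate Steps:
x = 12 (x = 11 + 1 = 12)
L(X) = 9
(L(7) + x)**2 = (9 + 12)**2 = 21**2 = 441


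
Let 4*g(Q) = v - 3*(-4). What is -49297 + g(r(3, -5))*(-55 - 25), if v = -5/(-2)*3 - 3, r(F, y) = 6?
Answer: -49627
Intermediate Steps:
v = 9/2 (v = -5*(-½)*3 - 3 = (5/2)*3 - 3 = 15/2 - 3 = 9/2 ≈ 4.5000)
g(Q) = 33/8 (g(Q) = (9/2 - 3*(-4))/4 = (9/2 + 12)/4 = (¼)*(33/2) = 33/8)
-49297 + g(r(3, -5))*(-55 - 25) = -49297 + 33*(-55 - 25)/8 = -49297 + (33/8)*(-80) = -49297 - 330 = -49627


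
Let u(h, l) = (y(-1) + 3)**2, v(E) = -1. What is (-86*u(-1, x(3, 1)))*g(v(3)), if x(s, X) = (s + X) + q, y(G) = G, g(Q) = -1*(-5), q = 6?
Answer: -1720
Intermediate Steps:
g(Q) = 5
x(s, X) = 6 + X + s (x(s, X) = (s + X) + 6 = (X + s) + 6 = 6 + X + s)
u(h, l) = 4 (u(h, l) = (-1 + 3)**2 = 2**2 = 4)
(-86*u(-1, x(3, 1)))*g(v(3)) = -86*4*5 = -344*5 = -1720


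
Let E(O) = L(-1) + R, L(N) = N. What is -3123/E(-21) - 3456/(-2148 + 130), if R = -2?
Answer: 1052097/1009 ≈ 1042.7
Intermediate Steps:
E(O) = -3 (E(O) = -1 - 2 = -3)
-3123/E(-21) - 3456/(-2148 + 130) = -3123/(-3) - 3456/(-2148 + 130) = -3123*(-⅓) - 3456/(-2018) = 1041 - 3456*(-1/2018) = 1041 + 1728/1009 = 1052097/1009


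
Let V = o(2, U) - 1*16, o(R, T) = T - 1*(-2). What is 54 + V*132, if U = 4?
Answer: -1266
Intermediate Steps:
o(R, T) = 2 + T (o(R, T) = T + 2 = 2 + T)
V = -10 (V = (2 + 4) - 1*16 = 6 - 16 = -10)
54 + V*132 = 54 - 10*132 = 54 - 1320 = -1266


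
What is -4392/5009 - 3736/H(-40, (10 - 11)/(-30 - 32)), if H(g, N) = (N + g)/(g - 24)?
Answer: -74266547800/12417311 ≈ -5980.9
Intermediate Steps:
H(g, N) = (N + g)/(-24 + g)
-4392/5009 - 3736/H(-40, (10 - 11)/(-30 - 32)) = -4392/5009 - 3736*(-24 - 40)/((10 - 11)/(-30 - 32) - 40) = -4392*1/5009 - 3736*(-64/(-1/(-62) - 40)) = -4392/5009 - 3736*(-64/(-1*(-1/62) - 40)) = -4392/5009 - 3736*(-64/(1/62 - 40)) = -4392/5009 - 3736/((-1/64*(-2479/62))) = -4392/5009 - 3736/2479/3968 = -4392/5009 - 3736*3968/2479 = -4392/5009 - 14824448/2479 = -74266547800/12417311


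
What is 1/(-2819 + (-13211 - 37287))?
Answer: -1/53317 ≈ -1.8756e-5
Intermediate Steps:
1/(-2819 + (-13211 - 37287)) = 1/(-2819 - 50498) = 1/(-53317) = -1/53317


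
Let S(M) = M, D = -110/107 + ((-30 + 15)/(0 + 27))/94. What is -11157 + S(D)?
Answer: -1010047549/90522 ≈ -11158.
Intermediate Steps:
D = -93595/90522 (D = -110*1/107 - 15/27*(1/94) = -110/107 - 15*1/27*(1/94) = -110/107 - 5/9*1/94 = -110/107 - 5/846 = -93595/90522 ≈ -1.0339)
-11157 + S(D) = -11157 - 93595/90522 = -1010047549/90522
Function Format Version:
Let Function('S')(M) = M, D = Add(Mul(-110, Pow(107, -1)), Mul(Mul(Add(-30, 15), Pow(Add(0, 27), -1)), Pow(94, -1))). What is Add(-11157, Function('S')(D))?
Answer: Rational(-1010047549, 90522) ≈ -11158.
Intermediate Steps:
D = Rational(-93595, 90522) (D = Add(Mul(-110, Rational(1, 107)), Mul(Mul(-15, Pow(27, -1)), Rational(1, 94))) = Add(Rational(-110, 107), Mul(Mul(-15, Rational(1, 27)), Rational(1, 94))) = Add(Rational(-110, 107), Mul(Rational(-5, 9), Rational(1, 94))) = Add(Rational(-110, 107), Rational(-5, 846)) = Rational(-93595, 90522) ≈ -1.0339)
Add(-11157, Function('S')(D)) = Add(-11157, Rational(-93595, 90522)) = Rational(-1010047549, 90522)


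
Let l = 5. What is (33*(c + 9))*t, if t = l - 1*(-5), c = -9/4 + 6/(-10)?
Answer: 4059/2 ≈ 2029.5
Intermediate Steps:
c = -57/20 (c = -9*¼ + 6*(-⅒) = -9/4 - ⅗ = -57/20 ≈ -2.8500)
t = 10 (t = 5 - 1*(-5) = 5 + 5 = 10)
(33*(c + 9))*t = (33*(-57/20 + 9))*10 = (33*(123/20))*10 = (4059/20)*10 = 4059/2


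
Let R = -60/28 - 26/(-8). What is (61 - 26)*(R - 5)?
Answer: -545/4 ≈ -136.25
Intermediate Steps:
R = 31/28 (R = -60*1/28 - 26*(-⅛) = -15/7 + 13/4 = 31/28 ≈ 1.1071)
(61 - 26)*(R - 5) = (61 - 26)*(31/28 - 5) = 35*(-109/28) = -545/4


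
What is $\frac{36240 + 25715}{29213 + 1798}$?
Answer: $\frac{61955}{31011} \approx 1.9978$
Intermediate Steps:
$\frac{36240 + 25715}{29213 + 1798} = \frac{61955}{31011}$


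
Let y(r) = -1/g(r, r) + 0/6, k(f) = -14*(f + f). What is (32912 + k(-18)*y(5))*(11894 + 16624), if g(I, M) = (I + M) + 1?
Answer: 10310055504/11 ≈ 9.3728e+8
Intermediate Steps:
k(f) = -28*f
g(I, M) = 1 + I + M
y(r) = -1/(1 + 2*r) (y(r) = -1/(1 + r + r) + 0/6 = -1/(1 + 2*r) + 0*(1/6) = -1/(1 + 2*r) + 0 = -1/(1 + 2*r))
(32912 + k(-18)*y(5))*(11894 + 16624) = (32912 + (-28*(-18))*(-1/(1 + 2*5)))*(11894 + 16624) = (32912 + 504*(-1/(1 + 10)))*28518 = (32912 + 504*(-1/11))*28518 = (32912 - 504/11)*28518 = (361528/11)*28518 = 10310055504/11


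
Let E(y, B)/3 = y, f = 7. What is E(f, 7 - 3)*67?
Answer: 1407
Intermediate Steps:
E(y, B) = 3*y
E(f, 7 - 3)*67 = (3*7)*67 = 21*67 = 1407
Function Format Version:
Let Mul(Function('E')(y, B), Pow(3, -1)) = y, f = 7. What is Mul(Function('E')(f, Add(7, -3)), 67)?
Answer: 1407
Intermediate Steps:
Function('E')(y, B) = Mul(3, y)
Mul(Function('E')(f, Add(7, -3)), 67) = Mul(Mul(3, 7), 67) = Mul(21, 67) = 1407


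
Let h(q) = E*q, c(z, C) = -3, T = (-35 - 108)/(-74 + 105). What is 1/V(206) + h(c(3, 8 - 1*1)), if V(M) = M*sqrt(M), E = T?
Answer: 429/31 + sqrt(206)/42436 ≈ 13.839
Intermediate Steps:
T = -143/31 ≈ -4.6129
E = -143/31 ≈ -4.6129
V(M) = M**(3/2)
h(q) = -143*q/31
1/V(206) + h(c(3, 8 - 1*1)) = 1/(206**(3/2)) - 143/31*(-3) = 1/(206*sqrt(206)) + 429/31 = sqrt(206)/42436 + 429/31 = 429/31 + sqrt(206)/42436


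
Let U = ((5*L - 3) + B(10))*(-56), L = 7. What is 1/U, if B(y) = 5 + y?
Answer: -1/2632 ≈ -0.00037994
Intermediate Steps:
U = -2632 (U = ((5*7 - 3) + (5 + 10))*(-56) = ((35 - 3) + 15)*(-56) = (32 + 15)*(-56) = 47*(-56) = -2632)
1/U = 1/(-2632) = -1/2632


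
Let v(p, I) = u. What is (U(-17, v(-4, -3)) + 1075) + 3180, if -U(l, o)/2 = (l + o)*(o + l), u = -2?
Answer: 3533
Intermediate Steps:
v(p, I) = -2
U(l, o) = -2*(l + o)² (U(l, o) = -2*(l + o)*(o + l) = -2*(l + o)*(l + o) = -2*(l + o)²)
(U(-17, v(-4, -3)) + 1075) + 3180 = (-2*(-17 - 2)² + 1075) + 3180 = (-2*(-19)² + 1075) + 3180 = (-2*361 + 1075) + 3180 = (-722 + 1075) + 3180 = 353 + 3180 = 3533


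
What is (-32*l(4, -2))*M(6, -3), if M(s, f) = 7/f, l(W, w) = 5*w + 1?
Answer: -672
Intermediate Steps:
l(W, w) = 1 + 5*w
(-32*l(4, -2))*M(6, -3) = (-32*(1 + 5*(-2)))*(7/(-3)) = (-32*(1 - 10))*(7*(-⅓)) = -32*(-9)*(-7/3) = 288*(-7/3) = -672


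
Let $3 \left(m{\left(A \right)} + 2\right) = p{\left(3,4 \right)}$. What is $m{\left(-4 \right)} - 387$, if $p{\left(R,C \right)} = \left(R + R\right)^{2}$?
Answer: $-377$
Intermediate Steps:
$p{\left(R,C \right)} = 4 R^{2}$ ($p{\left(R,C \right)} = \left(2 R\right)^{2} = 4 R^{2}$)
$m{\left(A \right)} = 10$ ($m{\left(A \right)} = -2 + \frac{4 \cdot 3^{2}}{3} = -2 + \frac{4 \cdot 9}{3} = -2 + \frac{1}{3} \cdot 36 = -2 + 12 = 10$)
$m{\left(-4 \right)} - 387 = 10 - 387 = -377$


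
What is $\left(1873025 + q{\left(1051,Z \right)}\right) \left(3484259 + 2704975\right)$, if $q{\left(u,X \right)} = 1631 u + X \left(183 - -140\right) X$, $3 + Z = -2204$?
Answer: $9759626286752322$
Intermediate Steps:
$Z = -2207$ ($Z = -3 - 2204 = -2207$)
$q{\left(u,X \right)} = 323 X^{2} + 1631 u$ ($q{\left(u,X \right)} = 1631 u + X \left(183 + 140\right) X = 1631 u + X 323 X = 1631 u + 323 X X = 1631 u + 323 X^{2} = 323 X^{2} + 1631 u$)
$\left(1873025 + q{\left(1051,Z \right)}\right) \left(3484259 + 2704975\right) = \left(1873025 + \left(323 \left(-2207\right)^{2} + 1631 \cdot 1051\right)\right) \left(3484259 + 2704975\right) = \left(1873025 + \left(323 \cdot 4870849 + 1714181\right)\right) 6189234 = \left(1873025 + \left(1573284227 + 1714181\right)\right) 6189234 = \left(1873025 + 1574998408\right) 6189234 = 1576871433 \cdot 6189234 = 9759626286752322$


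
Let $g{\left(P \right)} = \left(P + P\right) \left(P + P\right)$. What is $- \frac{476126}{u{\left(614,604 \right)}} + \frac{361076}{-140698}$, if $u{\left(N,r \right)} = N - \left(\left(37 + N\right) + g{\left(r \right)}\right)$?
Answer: $- \frac{229964295964}{102660366049} \approx -2.2401$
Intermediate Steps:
$g{\left(P \right)} = 4 P^{2}$ ($g{\left(P \right)} = 2 P 2 P = 4 P^{2}$)
$u{\left(N,r \right)} = -37 - 4 r^{2}$ ($u{\left(N,r \right)} = N - \left(\left(37 + N\right) + 4 r^{2}\right) = N - \left(37 + N + 4 r^{2}\right) = -37 - 4 r^{2}$)
$- \frac{476126}{u{\left(614,604 \right)}} + \frac{361076}{-140698} = - \frac{476126}{-37 - 4 \cdot 604^{2}} + \frac{361076}{-140698} = - \frac{476126}{-37 - 1459264} + 361076 \left(- \frac{1}{140698}\right) = - \frac{476126}{-37 - 1459264} - \frac{180538}{70349} = - \frac{476126}{-1459301} - \frac{180538}{70349} = \left(-476126\right) \left(- \frac{1}{1459301}\right) - \frac{180538}{70349} = \frac{476126}{1459301} - \frac{180538}{70349} = - \frac{229964295964}{102660366049}$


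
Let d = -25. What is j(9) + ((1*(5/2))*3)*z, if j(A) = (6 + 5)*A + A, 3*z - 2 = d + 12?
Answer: 161/2 ≈ 80.500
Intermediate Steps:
z = -11/3 (z = ⅔ + (-25 + 12)/3 = ⅔ + (⅓)*(-13) = ⅔ - 13/3 = -11/3 ≈ -3.6667)
j(A) = 12*A (j(A) = 11*A + A = 12*A)
j(9) + ((1*(5/2))*3)*z = 12*9 + ((1*(5/2))*3)*(-11/3) = 108 + ((1*(5*(½)))*3)*(-11/3) = 108 + ((1*(5/2))*3)*(-11/3) = 108 + ((5/2)*3)*(-11/3) = 108 + (15/2)*(-11/3) = 108 - 55/2 = 161/2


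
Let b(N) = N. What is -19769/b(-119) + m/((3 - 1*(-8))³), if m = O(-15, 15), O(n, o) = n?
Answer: 26310754/158389 ≈ 166.11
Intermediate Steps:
m = -15
-19769/b(-119) + m/((3 - 1*(-8))³) = -19769/(-119) - 15/(3 - 1*(-8))³ = -19769*(-1/119) - 15/(3 + 8)³ = 19769/119 - 15/(11³) = 19769/119 - 15/1331 = 26310754/158389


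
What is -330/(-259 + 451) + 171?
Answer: 5417/32 ≈ 169.28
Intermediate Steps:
-330/(-259 + 451) + 171 = -330/192 + 171 = -330*1/192 + 171 = -55/32 + 171 = 5417/32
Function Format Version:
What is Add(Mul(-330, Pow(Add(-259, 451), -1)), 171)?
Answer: Rational(5417, 32) ≈ 169.28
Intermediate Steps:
Add(Mul(-330, Pow(Add(-259, 451), -1)), 171) = Add(Mul(-330, Pow(192, -1)), 171) = Add(Mul(-330, Rational(1, 192)), 171) = Add(Rational(-55, 32), 171) = Rational(5417, 32)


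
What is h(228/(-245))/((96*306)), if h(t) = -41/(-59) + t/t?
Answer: 25/433296 ≈ 5.7697e-5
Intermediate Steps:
h(t) = 100/59 (h(t) = -41*(-1/59) + 1 = 41/59 + 1 = 100/59)
h(228/(-245))/((96*306)) = 100/(59*((96*306))) = (100/59)/29376 = (100/59)*(1/29376) = 25/433296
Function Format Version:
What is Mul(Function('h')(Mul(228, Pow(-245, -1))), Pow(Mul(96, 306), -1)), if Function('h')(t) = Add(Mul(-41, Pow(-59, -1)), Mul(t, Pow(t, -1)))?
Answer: Rational(25, 433296) ≈ 5.7697e-5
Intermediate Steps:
Function('h')(t) = Rational(100, 59) (Function('h')(t) = Add(Mul(-41, Rational(-1, 59)), 1) = Add(Rational(41, 59), 1) = Rational(100, 59))
Mul(Function('h')(Mul(228, Pow(-245, -1))), Pow(Mul(96, 306), -1)) = Mul(Rational(100, 59), Pow(Mul(96, 306), -1)) = Mul(Rational(100, 59), Pow(29376, -1)) = Mul(Rational(100, 59), Rational(1, 29376)) = Rational(25, 433296)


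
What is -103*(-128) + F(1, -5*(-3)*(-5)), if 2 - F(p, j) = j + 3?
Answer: 13258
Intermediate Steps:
F(p, j) = -1 - j (F(p, j) = 2 - (j + 3) = 2 - (3 + j) = 2 + (-3 - j) = -1 - j)
-103*(-128) + F(1, -5*(-3)*(-5)) = -103*(-128) + (-1 - (-5*(-3))*(-5)) = 13184 + (-1 - 15*(-5)) = 13184 + (-1 - 1*(-75)) = 13184 + (-1 + 75) = 13184 + 74 = 13258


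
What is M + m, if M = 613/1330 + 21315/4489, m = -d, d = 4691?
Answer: -27975904963/5970370 ≈ -4685.8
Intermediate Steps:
m = -4691 (m = -1*4691 = -4691)
M = 31100707/5970370 (M = 613*(1/1330) + 21315*(1/4489) = 613/1330 + 21315/4489 = 31100707/5970370 ≈ 5.2092)
M + m = 31100707/5970370 - 4691 = -27975904963/5970370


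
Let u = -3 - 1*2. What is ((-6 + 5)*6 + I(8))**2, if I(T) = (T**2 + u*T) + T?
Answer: 676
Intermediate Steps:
u = -5 (u = -3 - 2 = -5)
I(T) = T**2 - 4*T (I(T) = (T**2 - 5*T) + T = T**2 - 4*T)
((-6 + 5)*6 + I(8))**2 = ((-6 + 5)*6 + 8*(-4 + 8))**2 = (-1*6 + 8*4)**2 = (-6 + 32)**2 = 26**2 = 676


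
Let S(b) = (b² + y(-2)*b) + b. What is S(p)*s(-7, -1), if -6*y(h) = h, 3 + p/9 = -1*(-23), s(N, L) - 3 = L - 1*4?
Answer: -65280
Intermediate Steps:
s(N, L) = -1 + L (s(N, L) = 3 + (L - 1*4) = 3 + (L - 4) = 3 + (-4 + L) = -1 + L)
p = 180 (p = -27 + 9*(-1*(-23)) = -27 + 9*23 = -27 + 207 = 180)
y(h) = -h/6
S(b) = b² + 4*b/3 (S(b) = (b² + (-⅙*(-2))*b) + b = (b² + b/3) + b = b² + 4*b/3)
S(p)*s(-7, -1) = ((⅓)*180*(4 + 3*180))*(-1 - 1) = ((⅓)*180*(4 + 540))*(-2) = ((⅓)*180*544)*(-2) = 32640*(-2) = -65280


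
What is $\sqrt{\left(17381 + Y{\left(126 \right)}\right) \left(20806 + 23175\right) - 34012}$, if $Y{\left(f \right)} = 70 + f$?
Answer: $5 \sqrt{30920801} \approx 27803.0$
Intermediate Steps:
$\sqrt{\left(17381 + Y{\left(126 \right)}\right) \left(20806 + 23175\right) - 34012} = \sqrt{\left(17381 + \left(70 + 126\right)\right) \left(20806 + 23175\right) - 34012} = \sqrt{\left(17381 + 196\right) 43981 - 34012} = \sqrt{17577 \cdot 43981 - 34012} = \sqrt{773054037 - 34012} = \sqrt{773020025} = 5 \sqrt{30920801}$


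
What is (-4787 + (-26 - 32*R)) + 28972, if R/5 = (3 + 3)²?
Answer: 18399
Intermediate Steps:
R = 180 (R = 5*(3 + 3)² = 5*6² = 5*36 = 180)
(-4787 + (-26 - 32*R)) + 28972 = (-4787 + (-26 - 32*180)) + 28972 = (-4787 + (-26 - 5760)) + 28972 = (-4787 - 5786) + 28972 = -10573 + 28972 = 18399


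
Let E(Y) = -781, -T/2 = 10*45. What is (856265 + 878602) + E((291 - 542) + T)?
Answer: 1734086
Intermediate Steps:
T = -900 (T = -20*45 = -2*450 = -900)
(856265 + 878602) + E((291 - 542) + T) = (856265 + 878602) - 781 = 1734867 - 781 = 1734086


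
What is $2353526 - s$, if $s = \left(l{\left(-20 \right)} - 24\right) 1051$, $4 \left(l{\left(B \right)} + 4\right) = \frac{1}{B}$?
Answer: $\frac{190637371}{80} \approx 2.383 \cdot 10^{6}$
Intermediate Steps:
$l{\left(B \right)} = -4 + \frac{1}{4 B}$
$s = - \frac{2355291}{80}$ ($s = \left(\left(-4 + \frac{1}{4 \left(-20\right)}\right) - 24\right) 1051 = \left(\left(-4 + \frac{1}{4} \left(- \frac{1}{20}\right)\right) - 24\right) 1051 = \left(\left(-4 - \frac{1}{80}\right) - 24\right) 1051 = \left(- \frac{321}{80} - 24\right) 1051 = \left(- \frac{2241}{80}\right) 1051 = - \frac{2355291}{80} \approx -29441.0$)
$2353526 - s = 2353526 - - \frac{2355291}{80} = 2353526 + \frac{2355291}{80} = \frac{190637371}{80}$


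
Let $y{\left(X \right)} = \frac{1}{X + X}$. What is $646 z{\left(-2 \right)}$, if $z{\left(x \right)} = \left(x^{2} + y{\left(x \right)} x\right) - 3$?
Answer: $969$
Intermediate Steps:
$y{\left(X \right)} = \frac{1}{2 X}$
$z{\left(x \right)} = - \frac{5}{2} + x^{2}$ ($z{\left(x \right)} = \left(x^{2} + \frac{1}{2 x} x\right) - 3 = \left(x^{2} + \frac{1}{2}\right) - 3 = \left(\frac{1}{2} + x^{2}\right) - 3 = - \frac{5}{2} + x^{2}$)
$646 z{\left(-2 \right)} = 646 \left(- \frac{5}{2} + \left(-2\right)^{2}\right) = 646 \left(- \frac{5}{2} + 4\right) = 646 \cdot \frac{3}{2} = 969$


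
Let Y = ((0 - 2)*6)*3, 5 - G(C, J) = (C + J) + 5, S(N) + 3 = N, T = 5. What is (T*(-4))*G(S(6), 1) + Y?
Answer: 44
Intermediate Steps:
S(N) = -3 + N
G(C, J) = -C - J (G(C, J) = 5 - ((C + J) + 5) = 5 - (5 + C + J) = 5 + (-5 - C - J) = -C - J)
Y = -36 (Y = -2*6*3 = -12*3 = -36)
(T*(-4))*G(S(6), 1) + Y = (5*(-4))*(-(-3 + 6) - 1*1) - 36 = -20*(-1*3 - 1) - 36 = -20*(-3 - 1) - 36 = -20*(-4) - 36 = 80 - 36 = 44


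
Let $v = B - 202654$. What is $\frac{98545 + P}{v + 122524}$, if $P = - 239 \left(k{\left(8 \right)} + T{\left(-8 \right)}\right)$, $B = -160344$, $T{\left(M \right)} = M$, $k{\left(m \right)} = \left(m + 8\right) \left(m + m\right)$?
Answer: $- \frac{1007}{6166} \approx -0.16331$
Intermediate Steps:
$k{\left(m \right)} = 2 m \left(8 + m\right)$ ($k{\left(m \right)} = \left(8 + m\right) 2 m = 2 m \left(8 + m\right)$)
$v = -362998$ ($v = -160344 - 202654 = -362998$)
$P = -59272$ ($P = - 239 \left(2 \cdot 8 \left(8 + 8\right) - 8\right) = - 239 \left(2 \cdot 8 \cdot 16 - 8\right) = - 239 \left(256 - 8\right) = \left(-239\right) 248 = -59272$)
$\frac{98545 + P}{v + 122524} = \frac{98545 - 59272}{-362998 + 122524} = \frac{39273}{-240474} = 39273 \left(- \frac{1}{240474}\right) = - \frac{1007}{6166}$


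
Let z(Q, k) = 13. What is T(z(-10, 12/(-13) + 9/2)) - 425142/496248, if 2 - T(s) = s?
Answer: -980645/82708 ≈ -11.857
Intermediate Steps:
T(s) = 2 - s
T(z(-10, 12/(-13) + 9/2)) - 425142/496248 = (2 - 1*13) - 425142/496248 = (2 - 13) - 425142*1/496248 = -11 - 70857/82708 = -980645/82708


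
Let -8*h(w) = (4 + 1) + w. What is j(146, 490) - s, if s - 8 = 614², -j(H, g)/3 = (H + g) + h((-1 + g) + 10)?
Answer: -378723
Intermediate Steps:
h(w) = -5/8 - w/8 (h(w) = -((4 + 1) + w)/8 = -(5 + w)/8 = -5/8 - w/8)
j(H, g) = 21/4 - 3*H - 21*g/8 (j(H, g) = -3*((H + g) + (-5/8 - ((-1 + g) + 10)/8)) = -3*((H + g) + (-5/8 - (9 + g)/8)) = -3*((H + g) + (-5/8 + (-9/8 - g/8))) = -3*((H + g) + (-7/4 - g/8)) = -3*(-7/4 + H + 7*g/8) = 21/4 - 3*H - 21*g/8)
s = 377004 (s = 8 + 614² = 8 + 376996 = 377004)
j(146, 490) - s = (21/4 - 3*146 - 21/8*490) - 1*377004 = (21/4 - 438 - 5145/4) - 377004 = -1719 - 377004 = -378723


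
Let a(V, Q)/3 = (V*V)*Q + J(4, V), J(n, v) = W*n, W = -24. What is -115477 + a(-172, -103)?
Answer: -9257221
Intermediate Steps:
J(n, v) = -24*n
a(V, Q) = -288 + 3*Q*V**2 (a(V, Q) = 3*((V*V)*Q - 24*4) = 3*(V**2*Q - 96) = 3*(Q*V**2 - 96) = 3*(-96 + Q*V**2) = -288 + 3*Q*V**2)
-115477 + a(-172, -103) = -115477 + (-288 + 3*(-103)*(-172)**2) = -115477 + (-288 + 3*(-103)*29584) = -115477 + (-288 - 9141456) = -115477 - 9141744 = -9257221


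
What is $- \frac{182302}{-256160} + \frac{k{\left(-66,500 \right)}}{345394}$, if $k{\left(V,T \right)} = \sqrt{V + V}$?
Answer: $\frac{91151}{128080} + \frac{i \sqrt{33}}{172697} \approx 0.71167 + 3.3264 \cdot 10^{-5} i$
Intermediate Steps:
$k{\left(V,T \right)} = \sqrt{2} \sqrt{V}$ ($k{\left(V,T \right)} = \sqrt{2 V} = \sqrt{2} \sqrt{V}$)
$- \frac{182302}{-256160} + \frac{k{\left(-66,500 \right)}}{345394} = - \frac{182302}{-256160} + \frac{\sqrt{2} \sqrt{-66}}{345394} = \left(-182302\right) \left(- \frac{1}{256160}\right) + \sqrt{2} i \sqrt{66} \cdot \frac{1}{345394} = \frac{91151}{128080} + 2 i \sqrt{33} \cdot \frac{1}{345394} = \frac{91151}{128080} + \frac{i \sqrt{33}}{172697}$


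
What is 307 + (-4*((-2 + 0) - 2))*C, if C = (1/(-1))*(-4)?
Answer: 371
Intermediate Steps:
C = 4 (C = (1*(-1))*(-4) = -1*(-4) = 4)
307 + (-4*((-2 + 0) - 2))*C = 307 - 4*((-2 + 0) - 2)*4 = 307 - 4*(-2 - 2)*4 = 307 - 4*(-4)*4 = 307 + 16*4 = 307 + 64 = 371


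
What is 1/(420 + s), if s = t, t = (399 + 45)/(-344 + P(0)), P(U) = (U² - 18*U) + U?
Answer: 86/36009 ≈ 0.0023883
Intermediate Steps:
P(U) = U² - 17*U
t = -111/86 (t = (399 + 45)/(-344 + 0*(-17 + 0)) = 444/(-344 + 0*(-17)) = 444/(-344 + 0) = 444/(-344) = 444*(-1/344) = -111/86 ≈ -1.2907)
s = -111/86 ≈ -1.2907
1/(420 + s) = 1/(420 - 111/86) = 1/(36009/86) = 86/36009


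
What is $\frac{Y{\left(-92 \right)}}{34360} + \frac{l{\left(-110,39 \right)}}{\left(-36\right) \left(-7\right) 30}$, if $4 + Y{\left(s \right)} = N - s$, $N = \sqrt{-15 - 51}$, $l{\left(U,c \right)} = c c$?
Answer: $\frac{147019}{721560} + \frac{i \sqrt{66}}{34360} \approx 0.20375 + 0.00023644 i$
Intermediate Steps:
$l{\left(U,c \right)} = c^{2}$
$N = i \sqrt{66}$ ($N = \sqrt{-66} = i \sqrt{66} \approx 8.124 i$)
$Y{\left(s \right)} = -4 - s + i \sqrt{66}$ ($Y{\left(s \right)} = -4 - \left(s - i \sqrt{66}\right) = -4 - s + i \sqrt{66}$)
$\frac{Y{\left(-92 \right)}}{34360} + \frac{l{\left(-110,39 \right)}}{\left(-36\right) \left(-7\right) 30} = \frac{-4 - -92 + i \sqrt{66}}{34360} + \frac{39^{2}}{\left(-36\right) \left(-7\right) 30} = \left(-4 + 92 + i \sqrt{66}\right) \frac{1}{34360} + \frac{1521}{252 \cdot 30} = \left(88 + i \sqrt{66}\right) \frac{1}{34360} + \frac{1521}{7560} = \left(\frac{11}{4295} + \frac{i \sqrt{66}}{34360}\right) + 1521 \cdot \frac{1}{7560} = \left(\frac{11}{4295} + \frac{i \sqrt{66}}{34360}\right) + \frac{169}{840} = \frac{147019}{721560} + \frac{i \sqrt{66}}{34360}$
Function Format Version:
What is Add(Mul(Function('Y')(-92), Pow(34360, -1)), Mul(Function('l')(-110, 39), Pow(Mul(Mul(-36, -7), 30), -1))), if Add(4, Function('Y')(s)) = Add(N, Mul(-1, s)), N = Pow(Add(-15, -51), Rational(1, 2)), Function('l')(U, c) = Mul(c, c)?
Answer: Add(Rational(147019, 721560), Mul(Rational(1, 34360), I, Pow(66, Rational(1, 2)))) ≈ Add(0.20375, Mul(0.00023644, I))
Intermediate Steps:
Function('l')(U, c) = Pow(c, 2)
N = Mul(I, Pow(66, Rational(1, 2))) (N = Pow(-66, Rational(1, 2)) = Mul(I, Pow(66, Rational(1, 2))) ≈ Mul(8.1240, I))
Function('Y')(s) = Add(-4, Mul(-1, s), Mul(I, Pow(66, Rational(1, 2)))) (Function('Y')(s) = Add(-4, Add(Mul(I, Pow(66, Rational(1, 2))), Mul(-1, s))) = Add(-4, Add(Mul(-1, s), Mul(I, Pow(66, Rational(1, 2))))) = Add(-4, Mul(-1, s), Mul(I, Pow(66, Rational(1, 2)))))
Add(Mul(Function('Y')(-92), Pow(34360, -1)), Mul(Function('l')(-110, 39), Pow(Mul(Mul(-36, -7), 30), -1))) = Add(Mul(Add(-4, Mul(-1, -92), Mul(I, Pow(66, Rational(1, 2)))), Pow(34360, -1)), Mul(Pow(39, 2), Pow(Mul(Mul(-36, -7), 30), -1))) = Add(Mul(Add(-4, 92, Mul(I, Pow(66, Rational(1, 2)))), Rational(1, 34360)), Mul(1521, Pow(Mul(252, 30), -1))) = Add(Mul(Add(88, Mul(I, Pow(66, Rational(1, 2)))), Rational(1, 34360)), Mul(1521, Pow(7560, -1))) = Add(Add(Rational(11, 4295), Mul(Rational(1, 34360), I, Pow(66, Rational(1, 2)))), Mul(1521, Rational(1, 7560))) = Add(Add(Rational(11, 4295), Mul(Rational(1, 34360), I, Pow(66, Rational(1, 2)))), Rational(169, 840)) = Add(Rational(147019, 721560), Mul(Rational(1, 34360), I, Pow(66, Rational(1, 2))))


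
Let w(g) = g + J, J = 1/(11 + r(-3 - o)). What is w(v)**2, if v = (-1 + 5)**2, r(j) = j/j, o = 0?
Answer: 37249/144 ≈ 258.67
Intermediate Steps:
r(j) = 1
v = 16 (v = 4**2 = 16)
J = 1/12 (J = 1/(11 + 1) = 1/12 ≈ 0.083333)
w(g) = 1/12 + g (w(g) = g + 1/12 = 1/12 + g)
w(v)**2 = (1/12 + 16)**2 = (193/12)**2 = 37249/144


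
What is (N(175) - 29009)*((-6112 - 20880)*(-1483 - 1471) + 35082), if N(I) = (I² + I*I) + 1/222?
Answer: 285475038841675/111 ≈ 2.5718e+12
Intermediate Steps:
N(I) = 1/222 + 2*I² (N(I) = (I² + I²) + 1/222 = 2*I² + 1/222 = 1/222 + 2*I²)
(N(175) - 29009)*((-6112 - 20880)*(-1483 - 1471) + 35082) = ((1/222 + 2*175²) - 29009)*((-6112 - 20880)*(-1483 - 1471) + 35082) = ((1/222 + 2*30625) - 29009)*(-26992*(-2954) + 35082) = ((1/222 + 61250) - 29009)*(79734368 + 35082) = (13597501/222 - 29009)*79769450 = (7157503/222)*79769450 = 285475038841675/111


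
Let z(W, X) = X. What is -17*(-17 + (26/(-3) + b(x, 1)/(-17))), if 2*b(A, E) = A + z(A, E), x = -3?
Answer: 1306/3 ≈ 435.33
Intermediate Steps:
b(A, E) = A/2 + E/2 (b(A, E) = (A + E)/2 = A/2 + E/2)
-17*(-17 + (26/(-3) + b(x, 1)/(-17))) = -17*(-17 + (26/(-3) + ((½)*(-3) + (½)*1)/(-17))) = -17*(-17 + (26*(-⅓) + (-3/2 + ½)*(-1/17))) = -17*(-17 + (-26/3 - 1*(-1/17))) = -17*(-17 + (-26/3 + 1/17)) = -17*(-17 - 439/51) = -17*(-1306/51) = 1306/3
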